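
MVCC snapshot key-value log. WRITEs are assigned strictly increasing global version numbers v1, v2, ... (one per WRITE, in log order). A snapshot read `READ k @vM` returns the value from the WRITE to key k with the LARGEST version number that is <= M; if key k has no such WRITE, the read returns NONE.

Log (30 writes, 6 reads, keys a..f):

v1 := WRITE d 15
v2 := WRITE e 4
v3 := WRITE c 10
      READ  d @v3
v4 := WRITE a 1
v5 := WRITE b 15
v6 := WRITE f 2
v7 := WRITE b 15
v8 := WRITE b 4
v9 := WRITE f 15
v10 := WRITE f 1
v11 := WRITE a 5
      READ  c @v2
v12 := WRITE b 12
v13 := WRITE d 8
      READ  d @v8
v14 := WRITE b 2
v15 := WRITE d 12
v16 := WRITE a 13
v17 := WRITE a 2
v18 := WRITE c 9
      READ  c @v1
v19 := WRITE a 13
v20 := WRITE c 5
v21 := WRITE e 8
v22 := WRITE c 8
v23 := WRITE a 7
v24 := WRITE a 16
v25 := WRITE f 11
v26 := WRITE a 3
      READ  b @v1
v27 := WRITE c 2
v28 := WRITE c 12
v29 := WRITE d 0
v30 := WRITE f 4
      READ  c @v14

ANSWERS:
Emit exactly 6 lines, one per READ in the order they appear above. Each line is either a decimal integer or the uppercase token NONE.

Answer: 15
NONE
15
NONE
NONE
10

Derivation:
v1: WRITE d=15  (d history now [(1, 15)])
v2: WRITE e=4  (e history now [(2, 4)])
v3: WRITE c=10  (c history now [(3, 10)])
READ d @v3: history=[(1, 15)] -> pick v1 -> 15
v4: WRITE a=1  (a history now [(4, 1)])
v5: WRITE b=15  (b history now [(5, 15)])
v6: WRITE f=2  (f history now [(6, 2)])
v7: WRITE b=15  (b history now [(5, 15), (7, 15)])
v8: WRITE b=4  (b history now [(5, 15), (7, 15), (8, 4)])
v9: WRITE f=15  (f history now [(6, 2), (9, 15)])
v10: WRITE f=1  (f history now [(6, 2), (9, 15), (10, 1)])
v11: WRITE a=5  (a history now [(4, 1), (11, 5)])
READ c @v2: history=[(3, 10)] -> no version <= 2 -> NONE
v12: WRITE b=12  (b history now [(5, 15), (7, 15), (8, 4), (12, 12)])
v13: WRITE d=8  (d history now [(1, 15), (13, 8)])
READ d @v8: history=[(1, 15), (13, 8)] -> pick v1 -> 15
v14: WRITE b=2  (b history now [(5, 15), (7, 15), (8, 4), (12, 12), (14, 2)])
v15: WRITE d=12  (d history now [(1, 15), (13, 8), (15, 12)])
v16: WRITE a=13  (a history now [(4, 1), (11, 5), (16, 13)])
v17: WRITE a=2  (a history now [(4, 1), (11, 5), (16, 13), (17, 2)])
v18: WRITE c=9  (c history now [(3, 10), (18, 9)])
READ c @v1: history=[(3, 10), (18, 9)] -> no version <= 1 -> NONE
v19: WRITE a=13  (a history now [(4, 1), (11, 5), (16, 13), (17, 2), (19, 13)])
v20: WRITE c=5  (c history now [(3, 10), (18, 9), (20, 5)])
v21: WRITE e=8  (e history now [(2, 4), (21, 8)])
v22: WRITE c=8  (c history now [(3, 10), (18, 9), (20, 5), (22, 8)])
v23: WRITE a=7  (a history now [(4, 1), (11, 5), (16, 13), (17, 2), (19, 13), (23, 7)])
v24: WRITE a=16  (a history now [(4, 1), (11, 5), (16, 13), (17, 2), (19, 13), (23, 7), (24, 16)])
v25: WRITE f=11  (f history now [(6, 2), (9, 15), (10, 1), (25, 11)])
v26: WRITE a=3  (a history now [(4, 1), (11, 5), (16, 13), (17, 2), (19, 13), (23, 7), (24, 16), (26, 3)])
READ b @v1: history=[(5, 15), (7, 15), (8, 4), (12, 12), (14, 2)] -> no version <= 1 -> NONE
v27: WRITE c=2  (c history now [(3, 10), (18, 9), (20, 5), (22, 8), (27, 2)])
v28: WRITE c=12  (c history now [(3, 10), (18, 9), (20, 5), (22, 8), (27, 2), (28, 12)])
v29: WRITE d=0  (d history now [(1, 15), (13, 8), (15, 12), (29, 0)])
v30: WRITE f=4  (f history now [(6, 2), (9, 15), (10, 1), (25, 11), (30, 4)])
READ c @v14: history=[(3, 10), (18, 9), (20, 5), (22, 8), (27, 2), (28, 12)] -> pick v3 -> 10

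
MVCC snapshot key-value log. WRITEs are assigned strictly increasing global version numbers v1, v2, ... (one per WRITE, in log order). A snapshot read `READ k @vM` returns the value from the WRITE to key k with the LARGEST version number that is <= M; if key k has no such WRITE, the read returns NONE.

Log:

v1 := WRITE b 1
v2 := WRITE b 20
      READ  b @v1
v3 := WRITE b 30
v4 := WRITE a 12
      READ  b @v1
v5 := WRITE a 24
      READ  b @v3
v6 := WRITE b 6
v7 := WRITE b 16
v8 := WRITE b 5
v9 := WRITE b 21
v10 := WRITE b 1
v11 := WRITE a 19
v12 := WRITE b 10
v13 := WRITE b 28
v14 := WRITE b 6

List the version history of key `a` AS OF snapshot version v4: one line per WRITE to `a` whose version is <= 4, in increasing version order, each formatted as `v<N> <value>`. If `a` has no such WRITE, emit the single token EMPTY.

Scan writes for key=a with version <= 4:
  v1 WRITE b 1 -> skip
  v2 WRITE b 20 -> skip
  v3 WRITE b 30 -> skip
  v4 WRITE a 12 -> keep
  v5 WRITE a 24 -> drop (> snap)
  v6 WRITE b 6 -> skip
  v7 WRITE b 16 -> skip
  v8 WRITE b 5 -> skip
  v9 WRITE b 21 -> skip
  v10 WRITE b 1 -> skip
  v11 WRITE a 19 -> drop (> snap)
  v12 WRITE b 10 -> skip
  v13 WRITE b 28 -> skip
  v14 WRITE b 6 -> skip
Collected: [(4, 12)]

Answer: v4 12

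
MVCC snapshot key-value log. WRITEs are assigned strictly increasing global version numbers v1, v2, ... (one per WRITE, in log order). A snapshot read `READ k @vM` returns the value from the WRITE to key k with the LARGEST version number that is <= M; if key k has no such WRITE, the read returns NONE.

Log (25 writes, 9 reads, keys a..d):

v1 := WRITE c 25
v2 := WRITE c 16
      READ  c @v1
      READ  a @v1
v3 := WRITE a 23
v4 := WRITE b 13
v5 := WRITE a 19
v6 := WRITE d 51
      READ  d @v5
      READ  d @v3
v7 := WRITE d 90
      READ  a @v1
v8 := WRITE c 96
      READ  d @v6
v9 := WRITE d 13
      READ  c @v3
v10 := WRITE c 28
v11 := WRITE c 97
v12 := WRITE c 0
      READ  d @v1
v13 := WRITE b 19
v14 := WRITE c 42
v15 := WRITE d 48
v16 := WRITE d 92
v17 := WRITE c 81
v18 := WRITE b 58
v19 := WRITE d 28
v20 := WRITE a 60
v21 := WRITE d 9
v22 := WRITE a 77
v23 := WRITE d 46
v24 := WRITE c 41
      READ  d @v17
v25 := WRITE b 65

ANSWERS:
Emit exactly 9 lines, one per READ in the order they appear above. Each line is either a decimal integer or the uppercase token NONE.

v1: WRITE c=25  (c history now [(1, 25)])
v2: WRITE c=16  (c history now [(1, 25), (2, 16)])
READ c @v1: history=[(1, 25), (2, 16)] -> pick v1 -> 25
READ a @v1: history=[] -> no version <= 1 -> NONE
v3: WRITE a=23  (a history now [(3, 23)])
v4: WRITE b=13  (b history now [(4, 13)])
v5: WRITE a=19  (a history now [(3, 23), (5, 19)])
v6: WRITE d=51  (d history now [(6, 51)])
READ d @v5: history=[(6, 51)] -> no version <= 5 -> NONE
READ d @v3: history=[(6, 51)] -> no version <= 3 -> NONE
v7: WRITE d=90  (d history now [(6, 51), (7, 90)])
READ a @v1: history=[(3, 23), (5, 19)] -> no version <= 1 -> NONE
v8: WRITE c=96  (c history now [(1, 25), (2, 16), (8, 96)])
READ d @v6: history=[(6, 51), (7, 90)] -> pick v6 -> 51
v9: WRITE d=13  (d history now [(6, 51), (7, 90), (9, 13)])
READ c @v3: history=[(1, 25), (2, 16), (8, 96)] -> pick v2 -> 16
v10: WRITE c=28  (c history now [(1, 25), (2, 16), (8, 96), (10, 28)])
v11: WRITE c=97  (c history now [(1, 25), (2, 16), (8, 96), (10, 28), (11, 97)])
v12: WRITE c=0  (c history now [(1, 25), (2, 16), (8, 96), (10, 28), (11, 97), (12, 0)])
READ d @v1: history=[(6, 51), (7, 90), (9, 13)] -> no version <= 1 -> NONE
v13: WRITE b=19  (b history now [(4, 13), (13, 19)])
v14: WRITE c=42  (c history now [(1, 25), (2, 16), (8, 96), (10, 28), (11, 97), (12, 0), (14, 42)])
v15: WRITE d=48  (d history now [(6, 51), (7, 90), (9, 13), (15, 48)])
v16: WRITE d=92  (d history now [(6, 51), (7, 90), (9, 13), (15, 48), (16, 92)])
v17: WRITE c=81  (c history now [(1, 25), (2, 16), (8, 96), (10, 28), (11, 97), (12, 0), (14, 42), (17, 81)])
v18: WRITE b=58  (b history now [(4, 13), (13, 19), (18, 58)])
v19: WRITE d=28  (d history now [(6, 51), (7, 90), (9, 13), (15, 48), (16, 92), (19, 28)])
v20: WRITE a=60  (a history now [(3, 23), (5, 19), (20, 60)])
v21: WRITE d=9  (d history now [(6, 51), (7, 90), (9, 13), (15, 48), (16, 92), (19, 28), (21, 9)])
v22: WRITE a=77  (a history now [(3, 23), (5, 19), (20, 60), (22, 77)])
v23: WRITE d=46  (d history now [(6, 51), (7, 90), (9, 13), (15, 48), (16, 92), (19, 28), (21, 9), (23, 46)])
v24: WRITE c=41  (c history now [(1, 25), (2, 16), (8, 96), (10, 28), (11, 97), (12, 0), (14, 42), (17, 81), (24, 41)])
READ d @v17: history=[(6, 51), (7, 90), (9, 13), (15, 48), (16, 92), (19, 28), (21, 9), (23, 46)] -> pick v16 -> 92
v25: WRITE b=65  (b history now [(4, 13), (13, 19), (18, 58), (25, 65)])

Answer: 25
NONE
NONE
NONE
NONE
51
16
NONE
92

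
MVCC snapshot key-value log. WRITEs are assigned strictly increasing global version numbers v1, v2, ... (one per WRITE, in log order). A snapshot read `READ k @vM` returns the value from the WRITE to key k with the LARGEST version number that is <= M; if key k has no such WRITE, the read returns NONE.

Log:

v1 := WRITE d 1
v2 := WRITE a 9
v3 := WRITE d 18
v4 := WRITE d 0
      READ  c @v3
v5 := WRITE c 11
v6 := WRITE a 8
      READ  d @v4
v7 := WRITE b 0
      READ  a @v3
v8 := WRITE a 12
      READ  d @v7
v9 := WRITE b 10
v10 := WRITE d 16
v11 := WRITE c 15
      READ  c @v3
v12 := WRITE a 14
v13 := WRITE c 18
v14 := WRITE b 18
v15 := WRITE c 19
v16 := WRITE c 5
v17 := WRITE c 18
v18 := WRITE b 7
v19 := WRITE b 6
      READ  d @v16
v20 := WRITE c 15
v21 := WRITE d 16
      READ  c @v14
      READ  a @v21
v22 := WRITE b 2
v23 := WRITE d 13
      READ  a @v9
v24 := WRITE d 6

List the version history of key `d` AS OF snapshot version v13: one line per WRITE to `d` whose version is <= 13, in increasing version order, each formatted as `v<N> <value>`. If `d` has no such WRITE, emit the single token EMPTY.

Answer: v1 1
v3 18
v4 0
v10 16

Derivation:
Scan writes for key=d with version <= 13:
  v1 WRITE d 1 -> keep
  v2 WRITE a 9 -> skip
  v3 WRITE d 18 -> keep
  v4 WRITE d 0 -> keep
  v5 WRITE c 11 -> skip
  v6 WRITE a 8 -> skip
  v7 WRITE b 0 -> skip
  v8 WRITE a 12 -> skip
  v9 WRITE b 10 -> skip
  v10 WRITE d 16 -> keep
  v11 WRITE c 15 -> skip
  v12 WRITE a 14 -> skip
  v13 WRITE c 18 -> skip
  v14 WRITE b 18 -> skip
  v15 WRITE c 19 -> skip
  v16 WRITE c 5 -> skip
  v17 WRITE c 18 -> skip
  v18 WRITE b 7 -> skip
  v19 WRITE b 6 -> skip
  v20 WRITE c 15 -> skip
  v21 WRITE d 16 -> drop (> snap)
  v22 WRITE b 2 -> skip
  v23 WRITE d 13 -> drop (> snap)
  v24 WRITE d 6 -> drop (> snap)
Collected: [(1, 1), (3, 18), (4, 0), (10, 16)]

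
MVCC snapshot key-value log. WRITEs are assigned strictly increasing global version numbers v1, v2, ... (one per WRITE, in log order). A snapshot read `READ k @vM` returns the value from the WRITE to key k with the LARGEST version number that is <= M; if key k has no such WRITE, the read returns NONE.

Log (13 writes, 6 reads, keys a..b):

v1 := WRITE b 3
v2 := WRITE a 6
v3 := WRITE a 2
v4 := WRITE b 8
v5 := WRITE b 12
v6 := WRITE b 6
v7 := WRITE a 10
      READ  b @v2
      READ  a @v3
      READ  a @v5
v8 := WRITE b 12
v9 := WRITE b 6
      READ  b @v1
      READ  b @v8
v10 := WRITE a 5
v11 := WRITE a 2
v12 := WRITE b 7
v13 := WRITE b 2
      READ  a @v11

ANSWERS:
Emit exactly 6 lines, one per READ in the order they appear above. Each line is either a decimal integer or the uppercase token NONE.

Answer: 3
2
2
3
12
2

Derivation:
v1: WRITE b=3  (b history now [(1, 3)])
v2: WRITE a=6  (a history now [(2, 6)])
v3: WRITE a=2  (a history now [(2, 6), (3, 2)])
v4: WRITE b=8  (b history now [(1, 3), (4, 8)])
v5: WRITE b=12  (b history now [(1, 3), (4, 8), (5, 12)])
v6: WRITE b=6  (b history now [(1, 3), (4, 8), (5, 12), (6, 6)])
v7: WRITE a=10  (a history now [(2, 6), (3, 2), (7, 10)])
READ b @v2: history=[(1, 3), (4, 8), (5, 12), (6, 6)] -> pick v1 -> 3
READ a @v3: history=[(2, 6), (3, 2), (7, 10)] -> pick v3 -> 2
READ a @v5: history=[(2, 6), (3, 2), (7, 10)] -> pick v3 -> 2
v8: WRITE b=12  (b history now [(1, 3), (4, 8), (5, 12), (6, 6), (8, 12)])
v9: WRITE b=6  (b history now [(1, 3), (4, 8), (5, 12), (6, 6), (8, 12), (9, 6)])
READ b @v1: history=[(1, 3), (4, 8), (5, 12), (6, 6), (8, 12), (9, 6)] -> pick v1 -> 3
READ b @v8: history=[(1, 3), (4, 8), (5, 12), (6, 6), (8, 12), (9, 6)] -> pick v8 -> 12
v10: WRITE a=5  (a history now [(2, 6), (3, 2), (7, 10), (10, 5)])
v11: WRITE a=2  (a history now [(2, 6), (3, 2), (7, 10), (10, 5), (11, 2)])
v12: WRITE b=7  (b history now [(1, 3), (4, 8), (5, 12), (6, 6), (8, 12), (9, 6), (12, 7)])
v13: WRITE b=2  (b history now [(1, 3), (4, 8), (5, 12), (6, 6), (8, 12), (9, 6), (12, 7), (13, 2)])
READ a @v11: history=[(2, 6), (3, 2), (7, 10), (10, 5), (11, 2)] -> pick v11 -> 2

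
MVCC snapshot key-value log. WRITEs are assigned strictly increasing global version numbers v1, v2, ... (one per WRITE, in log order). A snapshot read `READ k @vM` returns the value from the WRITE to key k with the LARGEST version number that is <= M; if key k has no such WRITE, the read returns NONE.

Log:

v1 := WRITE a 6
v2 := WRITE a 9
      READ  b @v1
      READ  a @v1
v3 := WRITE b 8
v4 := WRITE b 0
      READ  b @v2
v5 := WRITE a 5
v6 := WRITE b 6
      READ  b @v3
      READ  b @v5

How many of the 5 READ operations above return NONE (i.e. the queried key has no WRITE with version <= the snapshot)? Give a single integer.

v1: WRITE a=6  (a history now [(1, 6)])
v2: WRITE a=9  (a history now [(1, 6), (2, 9)])
READ b @v1: history=[] -> no version <= 1 -> NONE
READ a @v1: history=[(1, 6), (2, 9)] -> pick v1 -> 6
v3: WRITE b=8  (b history now [(3, 8)])
v4: WRITE b=0  (b history now [(3, 8), (4, 0)])
READ b @v2: history=[(3, 8), (4, 0)] -> no version <= 2 -> NONE
v5: WRITE a=5  (a history now [(1, 6), (2, 9), (5, 5)])
v6: WRITE b=6  (b history now [(3, 8), (4, 0), (6, 6)])
READ b @v3: history=[(3, 8), (4, 0), (6, 6)] -> pick v3 -> 8
READ b @v5: history=[(3, 8), (4, 0), (6, 6)] -> pick v4 -> 0
Read results in order: ['NONE', '6', 'NONE', '8', '0']
NONE count = 2

Answer: 2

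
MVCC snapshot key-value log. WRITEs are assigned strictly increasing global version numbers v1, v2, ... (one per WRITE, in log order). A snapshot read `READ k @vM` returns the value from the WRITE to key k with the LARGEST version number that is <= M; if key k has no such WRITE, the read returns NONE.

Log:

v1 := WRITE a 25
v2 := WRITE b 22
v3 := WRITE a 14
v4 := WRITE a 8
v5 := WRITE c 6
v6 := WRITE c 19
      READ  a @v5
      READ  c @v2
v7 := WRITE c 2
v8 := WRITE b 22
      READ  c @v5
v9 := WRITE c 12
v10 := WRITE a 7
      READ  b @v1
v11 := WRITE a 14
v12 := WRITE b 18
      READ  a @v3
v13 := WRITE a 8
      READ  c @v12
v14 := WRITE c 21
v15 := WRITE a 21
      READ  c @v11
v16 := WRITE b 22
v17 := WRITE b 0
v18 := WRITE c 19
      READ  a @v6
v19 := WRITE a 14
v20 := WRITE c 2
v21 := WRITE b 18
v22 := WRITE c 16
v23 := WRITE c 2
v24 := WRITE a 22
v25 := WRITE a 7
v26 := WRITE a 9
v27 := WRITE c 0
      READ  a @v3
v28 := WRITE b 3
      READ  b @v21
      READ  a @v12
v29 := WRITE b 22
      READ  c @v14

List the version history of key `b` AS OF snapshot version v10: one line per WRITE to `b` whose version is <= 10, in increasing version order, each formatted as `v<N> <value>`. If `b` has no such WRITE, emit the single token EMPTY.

Answer: v2 22
v8 22

Derivation:
Scan writes for key=b with version <= 10:
  v1 WRITE a 25 -> skip
  v2 WRITE b 22 -> keep
  v3 WRITE a 14 -> skip
  v4 WRITE a 8 -> skip
  v5 WRITE c 6 -> skip
  v6 WRITE c 19 -> skip
  v7 WRITE c 2 -> skip
  v8 WRITE b 22 -> keep
  v9 WRITE c 12 -> skip
  v10 WRITE a 7 -> skip
  v11 WRITE a 14 -> skip
  v12 WRITE b 18 -> drop (> snap)
  v13 WRITE a 8 -> skip
  v14 WRITE c 21 -> skip
  v15 WRITE a 21 -> skip
  v16 WRITE b 22 -> drop (> snap)
  v17 WRITE b 0 -> drop (> snap)
  v18 WRITE c 19 -> skip
  v19 WRITE a 14 -> skip
  v20 WRITE c 2 -> skip
  v21 WRITE b 18 -> drop (> snap)
  v22 WRITE c 16 -> skip
  v23 WRITE c 2 -> skip
  v24 WRITE a 22 -> skip
  v25 WRITE a 7 -> skip
  v26 WRITE a 9 -> skip
  v27 WRITE c 0 -> skip
  v28 WRITE b 3 -> drop (> snap)
  v29 WRITE b 22 -> drop (> snap)
Collected: [(2, 22), (8, 22)]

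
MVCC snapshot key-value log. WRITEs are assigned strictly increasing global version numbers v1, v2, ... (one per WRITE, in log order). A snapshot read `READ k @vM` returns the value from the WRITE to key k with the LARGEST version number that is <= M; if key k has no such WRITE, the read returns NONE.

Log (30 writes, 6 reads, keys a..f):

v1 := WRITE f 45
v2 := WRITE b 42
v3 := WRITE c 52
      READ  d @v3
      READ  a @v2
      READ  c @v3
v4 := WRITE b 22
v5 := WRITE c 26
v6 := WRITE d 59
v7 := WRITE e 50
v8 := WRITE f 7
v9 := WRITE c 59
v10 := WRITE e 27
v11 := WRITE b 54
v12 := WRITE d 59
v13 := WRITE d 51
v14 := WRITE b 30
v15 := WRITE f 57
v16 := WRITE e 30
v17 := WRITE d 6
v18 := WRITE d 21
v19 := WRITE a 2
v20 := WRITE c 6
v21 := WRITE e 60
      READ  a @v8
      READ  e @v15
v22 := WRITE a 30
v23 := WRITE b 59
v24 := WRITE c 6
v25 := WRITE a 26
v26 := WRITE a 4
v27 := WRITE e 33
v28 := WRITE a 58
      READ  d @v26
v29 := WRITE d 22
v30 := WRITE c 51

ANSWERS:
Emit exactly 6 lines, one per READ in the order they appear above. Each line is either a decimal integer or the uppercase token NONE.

Answer: NONE
NONE
52
NONE
27
21

Derivation:
v1: WRITE f=45  (f history now [(1, 45)])
v2: WRITE b=42  (b history now [(2, 42)])
v3: WRITE c=52  (c history now [(3, 52)])
READ d @v3: history=[] -> no version <= 3 -> NONE
READ a @v2: history=[] -> no version <= 2 -> NONE
READ c @v3: history=[(3, 52)] -> pick v3 -> 52
v4: WRITE b=22  (b history now [(2, 42), (4, 22)])
v5: WRITE c=26  (c history now [(3, 52), (5, 26)])
v6: WRITE d=59  (d history now [(6, 59)])
v7: WRITE e=50  (e history now [(7, 50)])
v8: WRITE f=7  (f history now [(1, 45), (8, 7)])
v9: WRITE c=59  (c history now [(3, 52), (5, 26), (9, 59)])
v10: WRITE e=27  (e history now [(7, 50), (10, 27)])
v11: WRITE b=54  (b history now [(2, 42), (4, 22), (11, 54)])
v12: WRITE d=59  (d history now [(6, 59), (12, 59)])
v13: WRITE d=51  (d history now [(6, 59), (12, 59), (13, 51)])
v14: WRITE b=30  (b history now [(2, 42), (4, 22), (11, 54), (14, 30)])
v15: WRITE f=57  (f history now [(1, 45), (8, 7), (15, 57)])
v16: WRITE e=30  (e history now [(7, 50), (10, 27), (16, 30)])
v17: WRITE d=6  (d history now [(6, 59), (12, 59), (13, 51), (17, 6)])
v18: WRITE d=21  (d history now [(6, 59), (12, 59), (13, 51), (17, 6), (18, 21)])
v19: WRITE a=2  (a history now [(19, 2)])
v20: WRITE c=6  (c history now [(3, 52), (5, 26), (9, 59), (20, 6)])
v21: WRITE e=60  (e history now [(7, 50), (10, 27), (16, 30), (21, 60)])
READ a @v8: history=[(19, 2)] -> no version <= 8 -> NONE
READ e @v15: history=[(7, 50), (10, 27), (16, 30), (21, 60)] -> pick v10 -> 27
v22: WRITE a=30  (a history now [(19, 2), (22, 30)])
v23: WRITE b=59  (b history now [(2, 42), (4, 22), (11, 54), (14, 30), (23, 59)])
v24: WRITE c=6  (c history now [(3, 52), (5, 26), (9, 59), (20, 6), (24, 6)])
v25: WRITE a=26  (a history now [(19, 2), (22, 30), (25, 26)])
v26: WRITE a=4  (a history now [(19, 2), (22, 30), (25, 26), (26, 4)])
v27: WRITE e=33  (e history now [(7, 50), (10, 27), (16, 30), (21, 60), (27, 33)])
v28: WRITE a=58  (a history now [(19, 2), (22, 30), (25, 26), (26, 4), (28, 58)])
READ d @v26: history=[(6, 59), (12, 59), (13, 51), (17, 6), (18, 21)] -> pick v18 -> 21
v29: WRITE d=22  (d history now [(6, 59), (12, 59), (13, 51), (17, 6), (18, 21), (29, 22)])
v30: WRITE c=51  (c history now [(3, 52), (5, 26), (9, 59), (20, 6), (24, 6), (30, 51)])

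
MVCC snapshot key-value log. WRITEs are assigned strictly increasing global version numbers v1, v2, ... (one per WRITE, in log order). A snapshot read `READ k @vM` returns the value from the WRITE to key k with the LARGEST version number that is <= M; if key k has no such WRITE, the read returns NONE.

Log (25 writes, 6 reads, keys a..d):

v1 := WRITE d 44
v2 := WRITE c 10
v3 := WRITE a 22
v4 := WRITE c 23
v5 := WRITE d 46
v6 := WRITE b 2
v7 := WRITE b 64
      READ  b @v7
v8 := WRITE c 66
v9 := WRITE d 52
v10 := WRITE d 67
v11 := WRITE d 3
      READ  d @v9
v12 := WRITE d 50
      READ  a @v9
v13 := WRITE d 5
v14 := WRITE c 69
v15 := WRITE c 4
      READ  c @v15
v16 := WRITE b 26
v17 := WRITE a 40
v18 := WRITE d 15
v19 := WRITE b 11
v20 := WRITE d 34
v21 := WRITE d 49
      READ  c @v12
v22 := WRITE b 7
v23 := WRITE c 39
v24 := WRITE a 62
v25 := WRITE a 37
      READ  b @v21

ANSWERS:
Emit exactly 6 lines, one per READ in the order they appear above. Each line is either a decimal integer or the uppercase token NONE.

Answer: 64
52
22
4
66
11

Derivation:
v1: WRITE d=44  (d history now [(1, 44)])
v2: WRITE c=10  (c history now [(2, 10)])
v3: WRITE a=22  (a history now [(3, 22)])
v4: WRITE c=23  (c history now [(2, 10), (4, 23)])
v5: WRITE d=46  (d history now [(1, 44), (5, 46)])
v6: WRITE b=2  (b history now [(6, 2)])
v7: WRITE b=64  (b history now [(6, 2), (7, 64)])
READ b @v7: history=[(6, 2), (7, 64)] -> pick v7 -> 64
v8: WRITE c=66  (c history now [(2, 10), (4, 23), (8, 66)])
v9: WRITE d=52  (d history now [(1, 44), (5, 46), (9, 52)])
v10: WRITE d=67  (d history now [(1, 44), (5, 46), (9, 52), (10, 67)])
v11: WRITE d=3  (d history now [(1, 44), (5, 46), (9, 52), (10, 67), (11, 3)])
READ d @v9: history=[(1, 44), (5, 46), (9, 52), (10, 67), (11, 3)] -> pick v9 -> 52
v12: WRITE d=50  (d history now [(1, 44), (5, 46), (9, 52), (10, 67), (11, 3), (12, 50)])
READ a @v9: history=[(3, 22)] -> pick v3 -> 22
v13: WRITE d=5  (d history now [(1, 44), (5, 46), (9, 52), (10, 67), (11, 3), (12, 50), (13, 5)])
v14: WRITE c=69  (c history now [(2, 10), (4, 23), (8, 66), (14, 69)])
v15: WRITE c=4  (c history now [(2, 10), (4, 23), (8, 66), (14, 69), (15, 4)])
READ c @v15: history=[(2, 10), (4, 23), (8, 66), (14, 69), (15, 4)] -> pick v15 -> 4
v16: WRITE b=26  (b history now [(6, 2), (7, 64), (16, 26)])
v17: WRITE a=40  (a history now [(3, 22), (17, 40)])
v18: WRITE d=15  (d history now [(1, 44), (5, 46), (9, 52), (10, 67), (11, 3), (12, 50), (13, 5), (18, 15)])
v19: WRITE b=11  (b history now [(6, 2), (7, 64), (16, 26), (19, 11)])
v20: WRITE d=34  (d history now [(1, 44), (5, 46), (9, 52), (10, 67), (11, 3), (12, 50), (13, 5), (18, 15), (20, 34)])
v21: WRITE d=49  (d history now [(1, 44), (5, 46), (9, 52), (10, 67), (11, 3), (12, 50), (13, 5), (18, 15), (20, 34), (21, 49)])
READ c @v12: history=[(2, 10), (4, 23), (8, 66), (14, 69), (15, 4)] -> pick v8 -> 66
v22: WRITE b=7  (b history now [(6, 2), (7, 64), (16, 26), (19, 11), (22, 7)])
v23: WRITE c=39  (c history now [(2, 10), (4, 23), (8, 66), (14, 69), (15, 4), (23, 39)])
v24: WRITE a=62  (a history now [(3, 22), (17, 40), (24, 62)])
v25: WRITE a=37  (a history now [(3, 22), (17, 40), (24, 62), (25, 37)])
READ b @v21: history=[(6, 2), (7, 64), (16, 26), (19, 11), (22, 7)] -> pick v19 -> 11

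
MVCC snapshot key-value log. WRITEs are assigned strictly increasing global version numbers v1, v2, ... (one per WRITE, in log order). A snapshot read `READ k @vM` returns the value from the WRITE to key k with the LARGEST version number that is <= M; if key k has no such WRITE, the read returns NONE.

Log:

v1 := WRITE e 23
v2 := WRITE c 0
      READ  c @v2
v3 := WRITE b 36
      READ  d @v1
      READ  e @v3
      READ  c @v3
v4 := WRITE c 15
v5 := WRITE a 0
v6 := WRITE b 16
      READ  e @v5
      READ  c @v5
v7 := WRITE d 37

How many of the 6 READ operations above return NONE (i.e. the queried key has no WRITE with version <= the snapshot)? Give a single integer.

Answer: 1

Derivation:
v1: WRITE e=23  (e history now [(1, 23)])
v2: WRITE c=0  (c history now [(2, 0)])
READ c @v2: history=[(2, 0)] -> pick v2 -> 0
v3: WRITE b=36  (b history now [(3, 36)])
READ d @v1: history=[] -> no version <= 1 -> NONE
READ e @v3: history=[(1, 23)] -> pick v1 -> 23
READ c @v3: history=[(2, 0)] -> pick v2 -> 0
v4: WRITE c=15  (c history now [(2, 0), (4, 15)])
v5: WRITE a=0  (a history now [(5, 0)])
v6: WRITE b=16  (b history now [(3, 36), (6, 16)])
READ e @v5: history=[(1, 23)] -> pick v1 -> 23
READ c @v5: history=[(2, 0), (4, 15)] -> pick v4 -> 15
v7: WRITE d=37  (d history now [(7, 37)])
Read results in order: ['0', 'NONE', '23', '0', '23', '15']
NONE count = 1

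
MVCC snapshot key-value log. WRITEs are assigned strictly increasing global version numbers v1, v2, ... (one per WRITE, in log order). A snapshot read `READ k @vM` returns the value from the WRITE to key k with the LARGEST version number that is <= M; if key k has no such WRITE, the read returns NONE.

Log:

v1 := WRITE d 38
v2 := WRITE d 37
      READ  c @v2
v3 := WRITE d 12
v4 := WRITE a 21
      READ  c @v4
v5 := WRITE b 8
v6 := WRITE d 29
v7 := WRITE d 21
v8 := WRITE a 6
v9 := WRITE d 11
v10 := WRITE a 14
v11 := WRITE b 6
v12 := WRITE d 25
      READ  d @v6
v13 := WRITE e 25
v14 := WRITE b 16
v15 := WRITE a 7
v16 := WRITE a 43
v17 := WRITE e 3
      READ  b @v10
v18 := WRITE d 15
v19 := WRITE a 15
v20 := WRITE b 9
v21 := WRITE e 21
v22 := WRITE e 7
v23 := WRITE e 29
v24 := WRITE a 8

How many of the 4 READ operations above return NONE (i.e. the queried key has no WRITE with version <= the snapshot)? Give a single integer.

Answer: 2

Derivation:
v1: WRITE d=38  (d history now [(1, 38)])
v2: WRITE d=37  (d history now [(1, 38), (2, 37)])
READ c @v2: history=[] -> no version <= 2 -> NONE
v3: WRITE d=12  (d history now [(1, 38), (2, 37), (3, 12)])
v4: WRITE a=21  (a history now [(4, 21)])
READ c @v4: history=[] -> no version <= 4 -> NONE
v5: WRITE b=8  (b history now [(5, 8)])
v6: WRITE d=29  (d history now [(1, 38), (2, 37), (3, 12), (6, 29)])
v7: WRITE d=21  (d history now [(1, 38), (2, 37), (3, 12), (6, 29), (7, 21)])
v8: WRITE a=6  (a history now [(4, 21), (8, 6)])
v9: WRITE d=11  (d history now [(1, 38), (2, 37), (3, 12), (6, 29), (7, 21), (9, 11)])
v10: WRITE a=14  (a history now [(4, 21), (8, 6), (10, 14)])
v11: WRITE b=6  (b history now [(5, 8), (11, 6)])
v12: WRITE d=25  (d history now [(1, 38), (2, 37), (3, 12), (6, 29), (7, 21), (9, 11), (12, 25)])
READ d @v6: history=[(1, 38), (2, 37), (3, 12), (6, 29), (7, 21), (9, 11), (12, 25)] -> pick v6 -> 29
v13: WRITE e=25  (e history now [(13, 25)])
v14: WRITE b=16  (b history now [(5, 8), (11, 6), (14, 16)])
v15: WRITE a=7  (a history now [(4, 21), (8, 6), (10, 14), (15, 7)])
v16: WRITE a=43  (a history now [(4, 21), (8, 6), (10, 14), (15, 7), (16, 43)])
v17: WRITE e=3  (e history now [(13, 25), (17, 3)])
READ b @v10: history=[(5, 8), (11, 6), (14, 16)] -> pick v5 -> 8
v18: WRITE d=15  (d history now [(1, 38), (2, 37), (3, 12), (6, 29), (7, 21), (9, 11), (12, 25), (18, 15)])
v19: WRITE a=15  (a history now [(4, 21), (8, 6), (10, 14), (15, 7), (16, 43), (19, 15)])
v20: WRITE b=9  (b history now [(5, 8), (11, 6), (14, 16), (20, 9)])
v21: WRITE e=21  (e history now [(13, 25), (17, 3), (21, 21)])
v22: WRITE e=7  (e history now [(13, 25), (17, 3), (21, 21), (22, 7)])
v23: WRITE e=29  (e history now [(13, 25), (17, 3), (21, 21), (22, 7), (23, 29)])
v24: WRITE a=8  (a history now [(4, 21), (8, 6), (10, 14), (15, 7), (16, 43), (19, 15), (24, 8)])
Read results in order: ['NONE', 'NONE', '29', '8']
NONE count = 2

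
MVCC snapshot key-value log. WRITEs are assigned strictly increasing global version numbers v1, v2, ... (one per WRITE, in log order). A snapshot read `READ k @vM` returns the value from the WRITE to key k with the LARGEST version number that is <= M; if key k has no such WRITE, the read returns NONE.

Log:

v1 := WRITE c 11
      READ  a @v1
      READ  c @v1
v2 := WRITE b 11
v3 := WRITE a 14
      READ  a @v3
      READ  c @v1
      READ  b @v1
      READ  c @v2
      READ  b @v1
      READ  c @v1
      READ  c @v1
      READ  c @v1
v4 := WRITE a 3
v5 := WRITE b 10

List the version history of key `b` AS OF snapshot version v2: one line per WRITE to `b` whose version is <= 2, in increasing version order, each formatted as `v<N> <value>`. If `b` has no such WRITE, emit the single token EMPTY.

Scan writes for key=b with version <= 2:
  v1 WRITE c 11 -> skip
  v2 WRITE b 11 -> keep
  v3 WRITE a 14 -> skip
  v4 WRITE a 3 -> skip
  v5 WRITE b 10 -> drop (> snap)
Collected: [(2, 11)]

Answer: v2 11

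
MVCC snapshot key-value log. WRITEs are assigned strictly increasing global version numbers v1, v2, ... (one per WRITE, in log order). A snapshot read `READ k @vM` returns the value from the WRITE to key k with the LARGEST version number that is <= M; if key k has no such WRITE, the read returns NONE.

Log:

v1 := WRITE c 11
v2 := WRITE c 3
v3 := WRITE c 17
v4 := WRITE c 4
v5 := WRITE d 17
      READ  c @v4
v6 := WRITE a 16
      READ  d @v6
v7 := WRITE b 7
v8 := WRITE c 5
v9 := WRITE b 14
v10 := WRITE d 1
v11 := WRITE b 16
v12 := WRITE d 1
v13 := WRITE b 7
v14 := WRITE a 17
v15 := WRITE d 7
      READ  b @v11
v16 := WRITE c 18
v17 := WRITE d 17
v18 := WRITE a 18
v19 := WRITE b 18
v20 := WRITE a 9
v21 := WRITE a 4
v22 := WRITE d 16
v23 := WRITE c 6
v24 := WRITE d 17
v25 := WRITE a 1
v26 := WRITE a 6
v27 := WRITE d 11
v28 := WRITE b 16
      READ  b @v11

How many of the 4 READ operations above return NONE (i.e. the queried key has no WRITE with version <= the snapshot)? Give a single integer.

v1: WRITE c=11  (c history now [(1, 11)])
v2: WRITE c=3  (c history now [(1, 11), (2, 3)])
v3: WRITE c=17  (c history now [(1, 11), (2, 3), (3, 17)])
v4: WRITE c=4  (c history now [(1, 11), (2, 3), (3, 17), (4, 4)])
v5: WRITE d=17  (d history now [(5, 17)])
READ c @v4: history=[(1, 11), (2, 3), (3, 17), (4, 4)] -> pick v4 -> 4
v6: WRITE a=16  (a history now [(6, 16)])
READ d @v6: history=[(5, 17)] -> pick v5 -> 17
v7: WRITE b=7  (b history now [(7, 7)])
v8: WRITE c=5  (c history now [(1, 11), (2, 3), (3, 17), (4, 4), (8, 5)])
v9: WRITE b=14  (b history now [(7, 7), (9, 14)])
v10: WRITE d=1  (d history now [(5, 17), (10, 1)])
v11: WRITE b=16  (b history now [(7, 7), (9, 14), (11, 16)])
v12: WRITE d=1  (d history now [(5, 17), (10, 1), (12, 1)])
v13: WRITE b=7  (b history now [(7, 7), (9, 14), (11, 16), (13, 7)])
v14: WRITE a=17  (a history now [(6, 16), (14, 17)])
v15: WRITE d=7  (d history now [(5, 17), (10, 1), (12, 1), (15, 7)])
READ b @v11: history=[(7, 7), (9, 14), (11, 16), (13, 7)] -> pick v11 -> 16
v16: WRITE c=18  (c history now [(1, 11), (2, 3), (3, 17), (4, 4), (8, 5), (16, 18)])
v17: WRITE d=17  (d history now [(5, 17), (10, 1), (12, 1), (15, 7), (17, 17)])
v18: WRITE a=18  (a history now [(6, 16), (14, 17), (18, 18)])
v19: WRITE b=18  (b history now [(7, 7), (9, 14), (11, 16), (13, 7), (19, 18)])
v20: WRITE a=9  (a history now [(6, 16), (14, 17), (18, 18), (20, 9)])
v21: WRITE a=4  (a history now [(6, 16), (14, 17), (18, 18), (20, 9), (21, 4)])
v22: WRITE d=16  (d history now [(5, 17), (10, 1), (12, 1), (15, 7), (17, 17), (22, 16)])
v23: WRITE c=6  (c history now [(1, 11), (2, 3), (3, 17), (4, 4), (8, 5), (16, 18), (23, 6)])
v24: WRITE d=17  (d history now [(5, 17), (10, 1), (12, 1), (15, 7), (17, 17), (22, 16), (24, 17)])
v25: WRITE a=1  (a history now [(6, 16), (14, 17), (18, 18), (20, 9), (21, 4), (25, 1)])
v26: WRITE a=6  (a history now [(6, 16), (14, 17), (18, 18), (20, 9), (21, 4), (25, 1), (26, 6)])
v27: WRITE d=11  (d history now [(5, 17), (10, 1), (12, 1), (15, 7), (17, 17), (22, 16), (24, 17), (27, 11)])
v28: WRITE b=16  (b history now [(7, 7), (9, 14), (11, 16), (13, 7), (19, 18), (28, 16)])
READ b @v11: history=[(7, 7), (9, 14), (11, 16), (13, 7), (19, 18), (28, 16)] -> pick v11 -> 16
Read results in order: ['4', '17', '16', '16']
NONE count = 0

Answer: 0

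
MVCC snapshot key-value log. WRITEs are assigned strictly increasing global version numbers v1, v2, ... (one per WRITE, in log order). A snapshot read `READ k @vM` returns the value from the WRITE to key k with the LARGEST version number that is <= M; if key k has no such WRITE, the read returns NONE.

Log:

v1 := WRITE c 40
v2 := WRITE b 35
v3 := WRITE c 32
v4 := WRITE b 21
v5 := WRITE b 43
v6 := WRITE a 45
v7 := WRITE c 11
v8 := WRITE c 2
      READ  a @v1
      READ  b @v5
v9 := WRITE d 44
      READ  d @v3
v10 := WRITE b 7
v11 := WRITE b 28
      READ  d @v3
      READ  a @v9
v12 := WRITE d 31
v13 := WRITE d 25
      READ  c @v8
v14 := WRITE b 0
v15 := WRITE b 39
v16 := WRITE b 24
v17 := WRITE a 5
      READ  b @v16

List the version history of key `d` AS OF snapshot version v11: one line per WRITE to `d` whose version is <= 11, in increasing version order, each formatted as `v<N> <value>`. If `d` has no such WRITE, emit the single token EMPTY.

Scan writes for key=d with version <= 11:
  v1 WRITE c 40 -> skip
  v2 WRITE b 35 -> skip
  v3 WRITE c 32 -> skip
  v4 WRITE b 21 -> skip
  v5 WRITE b 43 -> skip
  v6 WRITE a 45 -> skip
  v7 WRITE c 11 -> skip
  v8 WRITE c 2 -> skip
  v9 WRITE d 44 -> keep
  v10 WRITE b 7 -> skip
  v11 WRITE b 28 -> skip
  v12 WRITE d 31 -> drop (> snap)
  v13 WRITE d 25 -> drop (> snap)
  v14 WRITE b 0 -> skip
  v15 WRITE b 39 -> skip
  v16 WRITE b 24 -> skip
  v17 WRITE a 5 -> skip
Collected: [(9, 44)]

Answer: v9 44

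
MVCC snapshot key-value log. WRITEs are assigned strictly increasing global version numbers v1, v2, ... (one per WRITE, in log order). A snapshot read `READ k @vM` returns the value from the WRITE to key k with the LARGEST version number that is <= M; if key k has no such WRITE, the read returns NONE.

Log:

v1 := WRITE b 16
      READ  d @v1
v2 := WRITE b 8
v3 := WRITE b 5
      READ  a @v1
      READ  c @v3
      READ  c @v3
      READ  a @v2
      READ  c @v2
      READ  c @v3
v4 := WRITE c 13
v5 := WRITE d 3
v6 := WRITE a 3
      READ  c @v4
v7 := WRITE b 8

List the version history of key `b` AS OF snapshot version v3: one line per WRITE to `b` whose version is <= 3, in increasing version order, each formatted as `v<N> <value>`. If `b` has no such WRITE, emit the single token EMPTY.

Scan writes for key=b with version <= 3:
  v1 WRITE b 16 -> keep
  v2 WRITE b 8 -> keep
  v3 WRITE b 5 -> keep
  v4 WRITE c 13 -> skip
  v5 WRITE d 3 -> skip
  v6 WRITE a 3 -> skip
  v7 WRITE b 8 -> drop (> snap)
Collected: [(1, 16), (2, 8), (3, 5)]

Answer: v1 16
v2 8
v3 5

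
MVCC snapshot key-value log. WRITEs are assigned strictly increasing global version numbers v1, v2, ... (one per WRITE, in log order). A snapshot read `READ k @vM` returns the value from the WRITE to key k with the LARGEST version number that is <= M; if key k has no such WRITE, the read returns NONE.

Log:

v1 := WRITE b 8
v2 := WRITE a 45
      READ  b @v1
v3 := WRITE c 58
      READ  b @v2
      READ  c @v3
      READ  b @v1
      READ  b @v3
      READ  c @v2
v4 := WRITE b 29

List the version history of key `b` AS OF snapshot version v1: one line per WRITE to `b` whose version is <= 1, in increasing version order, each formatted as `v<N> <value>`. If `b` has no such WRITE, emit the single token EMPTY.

Answer: v1 8

Derivation:
Scan writes for key=b with version <= 1:
  v1 WRITE b 8 -> keep
  v2 WRITE a 45 -> skip
  v3 WRITE c 58 -> skip
  v4 WRITE b 29 -> drop (> snap)
Collected: [(1, 8)]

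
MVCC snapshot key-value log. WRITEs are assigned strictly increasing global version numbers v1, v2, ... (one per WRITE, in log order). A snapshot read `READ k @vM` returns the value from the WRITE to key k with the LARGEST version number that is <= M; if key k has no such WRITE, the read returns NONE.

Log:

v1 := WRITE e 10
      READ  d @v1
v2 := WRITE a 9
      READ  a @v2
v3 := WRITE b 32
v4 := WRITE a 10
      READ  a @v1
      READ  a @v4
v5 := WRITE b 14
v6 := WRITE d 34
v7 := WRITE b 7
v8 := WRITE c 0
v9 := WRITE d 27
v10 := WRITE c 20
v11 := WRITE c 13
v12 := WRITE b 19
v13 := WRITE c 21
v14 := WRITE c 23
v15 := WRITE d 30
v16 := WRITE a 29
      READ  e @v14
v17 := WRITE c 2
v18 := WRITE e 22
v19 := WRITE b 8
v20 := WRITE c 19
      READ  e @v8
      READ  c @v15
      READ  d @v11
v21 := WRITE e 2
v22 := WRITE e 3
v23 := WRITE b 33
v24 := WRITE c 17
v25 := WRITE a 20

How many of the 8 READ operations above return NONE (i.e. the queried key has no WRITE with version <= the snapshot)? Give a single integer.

v1: WRITE e=10  (e history now [(1, 10)])
READ d @v1: history=[] -> no version <= 1 -> NONE
v2: WRITE a=9  (a history now [(2, 9)])
READ a @v2: history=[(2, 9)] -> pick v2 -> 9
v3: WRITE b=32  (b history now [(3, 32)])
v4: WRITE a=10  (a history now [(2, 9), (4, 10)])
READ a @v1: history=[(2, 9), (4, 10)] -> no version <= 1 -> NONE
READ a @v4: history=[(2, 9), (4, 10)] -> pick v4 -> 10
v5: WRITE b=14  (b history now [(3, 32), (5, 14)])
v6: WRITE d=34  (d history now [(6, 34)])
v7: WRITE b=7  (b history now [(3, 32), (5, 14), (7, 7)])
v8: WRITE c=0  (c history now [(8, 0)])
v9: WRITE d=27  (d history now [(6, 34), (9, 27)])
v10: WRITE c=20  (c history now [(8, 0), (10, 20)])
v11: WRITE c=13  (c history now [(8, 0), (10, 20), (11, 13)])
v12: WRITE b=19  (b history now [(3, 32), (5, 14), (7, 7), (12, 19)])
v13: WRITE c=21  (c history now [(8, 0), (10, 20), (11, 13), (13, 21)])
v14: WRITE c=23  (c history now [(8, 0), (10, 20), (11, 13), (13, 21), (14, 23)])
v15: WRITE d=30  (d history now [(6, 34), (9, 27), (15, 30)])
v16: WRITE a=29  (a history now [(2, 9), (4, 10), (16, 29)])
READ e @v14: history=[(1, 10)] -> pick v1 -> 10
v17: WRITE c=2  (c history now [(8, 0), (10, 20), (11, 13), (13, 21), (14, 23), (17, 2)])
v18: WRITE e=22  (e history now [(1, 10), (18, 22)])
v19: WRITE b=8  (b history now [(3, 32), (5, 14), (7, 7), (12, 19), (19, 8)])
v20: WRITE c=19  (c history now [(8, 0), (10, 20), (11, 13), (13, 21), (14, 23), (17, 2), (20, 19)])
READ e @v8: history=[(1, 10), (18, 22)] -> pick v1 -> 10
READ c @v15: history=[(8, 0), (10, 20), (11, 13), (13, 21), (14, 23), (17, 2), (20, 19)] -> pick v14 -> 23
READ d @v11: history=[(6, 34), (9, 27), (15, 30)] -> pick v9 -> 27
v21: WRITE e=2  (e history now [(1, 10), (18, 22), (21, 2)])
v22: WRITE e=3  (e history now [(1, 10), (18, 22), (21, 2), (22, 3)])
v23: WRITE b=33  (b history now [(3, 32), (5, 14), (7, 7), (12, 19), (19, 8), (23, 33)])
v24: WRITE c=17  (c history now [(8, 0), (10, 20), (11, 13), (13, 21), (14, 23), (17, 2), (20, 19), (24, 17)])
v25: WRITE a=20  (a history now [(2, 9), (4, 10), (16, 29), (25, 20)])
Read results in order: ['NONE', '9', 'NONE', '10', '10', '10', '23', '27']
NONE count = 2

Answer: 2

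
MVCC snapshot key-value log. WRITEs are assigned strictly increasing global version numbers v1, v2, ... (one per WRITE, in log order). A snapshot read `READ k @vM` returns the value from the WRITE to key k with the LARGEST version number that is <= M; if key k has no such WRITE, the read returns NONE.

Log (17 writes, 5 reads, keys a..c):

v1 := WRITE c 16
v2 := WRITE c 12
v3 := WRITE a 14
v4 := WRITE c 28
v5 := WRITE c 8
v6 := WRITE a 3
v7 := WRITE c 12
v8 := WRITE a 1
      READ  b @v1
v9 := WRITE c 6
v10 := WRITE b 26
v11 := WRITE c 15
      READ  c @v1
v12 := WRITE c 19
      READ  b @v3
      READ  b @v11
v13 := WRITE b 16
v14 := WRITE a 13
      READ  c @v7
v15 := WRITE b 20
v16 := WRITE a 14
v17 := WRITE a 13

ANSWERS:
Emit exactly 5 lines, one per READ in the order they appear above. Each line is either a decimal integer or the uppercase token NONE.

v1: WRITE c=16  (c history now [(1, 16)])
v2: WRITE c=12  (c history now [(1, 16), (2, 12)])
v3: WRITE a=14  (a history now [(3, 14)])
v4: WRITE c=28  (c history now [(1, 16), (2, 12), (4, 28)])
v5: WRITE c=8  (c history now [(1, 16), (2, 12), (4, 28), (5, 8)])
v6: WRITE a=3  (a history now [(3, 14), (6, 3)])
v7: WRITE c=12  (c history now [(1, 16), (2, 12), (4, 28), (5, 8), (7, 12)])
v8: WRITE a=1  (a history now [(3, 14), (6, 3), (8, 1)])
READ b @v1: history=[] -> no version <= 1 -> NONE
v9: WRITE c=6  (c history now [(1, 16), (2, 12), (4, 28), (5, 8), (7, 12), (9, 6)])
v10: WRITE b=26  (b history now [(10, 26)])
v11: WRITE c=15  (c history now [(1, 16), (2, 12), (4, 28), (5, 8), (7, 12), (9, 6), (11, 15)])
READ c @v1: history=[(1, 16), (2, 12), (4, 28), (5, 8), (7, 12), (9, 6), (11, 15)] -> pick v1 -> 16
v12: WRITE c=19  (c history now [(1, 16), (2, 12), (4, 28), (5, 8), (7, 12), (9, 6), (11, 15), (12, 19)])
READ b @v3: history=[(10, 26)] -> no version <= 3 -> NONE
READ b @v11: history=[(10, 26)] -> pick v10 -> 26
v13: WRITE b=16  (b history now [(10, 26), (13, 16)])
v14: WRITE a=13  (a history now [(3, 14), (6, 3), (8, 1), (14, 13)])
READ c @v7: history=[(1, 16), (2, 12), (4, 28), (5, 8), (7, 12), (9, 6), (11, 15), (12, 19)] -> pick v7 -> 12
v15: WRITE b=20  (b history now [(10, 26), (13, 16), (15, 20)])
v16: WRITE a=14  (a history now [(3, 14), (6, 3), (8, 1), (14, 13), (16, 14)])
v17: WRITE a=13  (a history now [(3, 14), (6, 3), (8, 1), (14, 13), (16, 14), (17, 13)])

Answer: NONE
16
NONE
26
12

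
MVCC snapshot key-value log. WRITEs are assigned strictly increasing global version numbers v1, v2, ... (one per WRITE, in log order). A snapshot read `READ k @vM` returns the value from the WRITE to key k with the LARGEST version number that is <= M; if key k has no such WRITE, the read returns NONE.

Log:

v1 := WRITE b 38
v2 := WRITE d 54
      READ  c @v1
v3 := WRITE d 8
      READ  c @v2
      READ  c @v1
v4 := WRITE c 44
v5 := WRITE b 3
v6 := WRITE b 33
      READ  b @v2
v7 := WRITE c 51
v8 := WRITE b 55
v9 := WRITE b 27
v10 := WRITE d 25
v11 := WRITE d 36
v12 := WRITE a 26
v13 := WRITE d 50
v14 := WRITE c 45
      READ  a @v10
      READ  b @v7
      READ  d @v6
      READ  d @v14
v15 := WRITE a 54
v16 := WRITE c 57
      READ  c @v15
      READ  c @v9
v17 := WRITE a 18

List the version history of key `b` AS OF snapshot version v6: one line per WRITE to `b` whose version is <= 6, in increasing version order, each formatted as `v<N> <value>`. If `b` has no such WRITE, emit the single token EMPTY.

Answer: v1 38
v5 3
v6 33

Derivation:
Scan writes for key=b with version <= 6:
  v1 WRITE b 38 -> keep
  v2 WRITE d 54 -> skip
  v3 WRITE d 8 -> skip
  v4 WRITE c 44 -> skip
  v5 WRITE b 3 -> keep
  v6 WRITE b 33 -> keep
  v7 WRITE c 51 -> skip
  v8 WRITE b 55 -> drop (> snap)
  v9 WRITE b 27 -> drop (> snap)
  v10 WRITE d 25 -> skip
  v11 WRITE d 36 -> skip
  v12 WRITE a 26 -> skip
  v13 WRITE d 50 -> skip
  v14 WRITE c 45 -> skip
  v15 WRITE a 54 -> skip
  v16 WRITE c 57 -> skip
  v17 WRITE a 18 -> skip
Collected: [(1, 38), (5, 3), (6, 33)]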